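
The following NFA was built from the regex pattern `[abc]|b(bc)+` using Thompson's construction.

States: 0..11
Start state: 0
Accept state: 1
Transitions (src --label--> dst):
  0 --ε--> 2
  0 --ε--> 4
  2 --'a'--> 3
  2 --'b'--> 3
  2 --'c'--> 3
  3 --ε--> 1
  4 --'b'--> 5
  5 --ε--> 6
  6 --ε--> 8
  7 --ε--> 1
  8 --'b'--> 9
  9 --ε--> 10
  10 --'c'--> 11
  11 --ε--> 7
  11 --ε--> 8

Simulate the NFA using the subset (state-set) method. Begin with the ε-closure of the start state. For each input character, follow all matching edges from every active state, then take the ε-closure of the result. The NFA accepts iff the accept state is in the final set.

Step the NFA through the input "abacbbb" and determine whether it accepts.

Answer: REJECT

Steps:
initial (ε-close {0}): {0,2,4}
'a' @ 1: {1,3}  ✓accept
'b' @ 2: {}  — dead — no transitions
rest 'acbbb' ignored (set empty)
end set {} — state 1 not in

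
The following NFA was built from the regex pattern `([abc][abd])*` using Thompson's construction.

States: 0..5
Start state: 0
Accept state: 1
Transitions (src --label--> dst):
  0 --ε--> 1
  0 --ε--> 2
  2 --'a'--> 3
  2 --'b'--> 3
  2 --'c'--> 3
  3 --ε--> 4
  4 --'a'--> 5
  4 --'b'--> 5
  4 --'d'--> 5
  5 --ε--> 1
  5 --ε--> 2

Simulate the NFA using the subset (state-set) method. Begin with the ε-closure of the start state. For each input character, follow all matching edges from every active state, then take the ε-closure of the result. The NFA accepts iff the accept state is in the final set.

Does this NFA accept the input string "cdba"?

Answer: ACCEPT

Derivation:
S₀ = ε-closure({0}) = {0,1,2}
'c' @ 1: {3,4}
'd' @ 2: {1,2,5}  [accepting]
'b' @ 3: {3,4}
'a' @ 4: {1,2,5}  [accepting]
after full input: {1,2,5}  (accept=1 in)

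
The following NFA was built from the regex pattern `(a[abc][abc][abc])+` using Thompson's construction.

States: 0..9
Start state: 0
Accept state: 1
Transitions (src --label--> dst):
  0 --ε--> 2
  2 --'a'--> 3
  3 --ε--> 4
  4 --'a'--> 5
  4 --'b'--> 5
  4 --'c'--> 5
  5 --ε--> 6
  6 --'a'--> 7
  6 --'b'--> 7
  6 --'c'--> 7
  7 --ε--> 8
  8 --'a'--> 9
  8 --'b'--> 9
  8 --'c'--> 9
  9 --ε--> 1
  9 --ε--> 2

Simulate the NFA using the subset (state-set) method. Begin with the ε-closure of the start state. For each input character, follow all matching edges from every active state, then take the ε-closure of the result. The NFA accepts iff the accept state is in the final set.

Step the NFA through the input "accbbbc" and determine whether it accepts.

Answer: REJECT

Trace:
start: ε-closure({0}) = {0,2}
'a' @ 1: {3,4}
'c' @ 2: {5,6}
'c' @ 3: {7,8}
'b' @ 4: {1,2,9}  [accepting]
'b' @ 5: {}  — dead — no transitions
rest 'bc' ignored (set empty)
end set {} — state 1 not in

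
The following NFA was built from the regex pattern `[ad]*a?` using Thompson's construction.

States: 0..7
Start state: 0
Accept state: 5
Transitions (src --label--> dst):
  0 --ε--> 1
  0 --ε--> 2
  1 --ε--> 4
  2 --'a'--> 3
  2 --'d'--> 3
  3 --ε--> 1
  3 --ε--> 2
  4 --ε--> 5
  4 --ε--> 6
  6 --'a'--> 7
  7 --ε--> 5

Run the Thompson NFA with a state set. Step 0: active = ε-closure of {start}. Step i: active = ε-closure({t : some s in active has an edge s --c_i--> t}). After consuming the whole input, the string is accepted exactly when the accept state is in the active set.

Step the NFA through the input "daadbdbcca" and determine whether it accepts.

initial (ε-close {0}): {0,1,2,4,5,6}
'd' @ 1: {1,2,3,4,5,6}  [accepting]
'a' @ 2: {1,2,3,4,5,6,7}  [accepting]
'a' @ 3: {1,2,3,4,5,6,7}  [accepting]
'd' @ 4: {1,2,3,4,5,6}  [accepting]
'b' @ 5: {}  — dead — no transitions
rest 'dbcca' ignored (set empty)
end set {} — state 5 not in

Answer: REJECT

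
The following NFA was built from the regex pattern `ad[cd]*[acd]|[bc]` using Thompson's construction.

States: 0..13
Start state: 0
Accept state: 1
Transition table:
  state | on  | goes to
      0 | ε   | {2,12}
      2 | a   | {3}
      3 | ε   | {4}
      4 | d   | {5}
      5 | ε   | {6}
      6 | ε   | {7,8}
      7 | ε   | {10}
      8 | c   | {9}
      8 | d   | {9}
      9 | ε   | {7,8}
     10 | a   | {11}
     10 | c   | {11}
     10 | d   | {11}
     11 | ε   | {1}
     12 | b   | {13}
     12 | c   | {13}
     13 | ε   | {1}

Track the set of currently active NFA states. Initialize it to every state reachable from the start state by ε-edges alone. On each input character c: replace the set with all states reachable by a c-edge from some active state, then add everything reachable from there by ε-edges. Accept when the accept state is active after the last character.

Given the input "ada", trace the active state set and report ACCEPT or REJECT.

start: ε-closure({0}) = {0,2,12}
'a' @ 1: {3,4}
'd' @ 2: {5,6,7,8,10}
'a' @ 3: {1,11}  (accept∈set)
end set {1,11} — state 1 in

Answer: ACCEPT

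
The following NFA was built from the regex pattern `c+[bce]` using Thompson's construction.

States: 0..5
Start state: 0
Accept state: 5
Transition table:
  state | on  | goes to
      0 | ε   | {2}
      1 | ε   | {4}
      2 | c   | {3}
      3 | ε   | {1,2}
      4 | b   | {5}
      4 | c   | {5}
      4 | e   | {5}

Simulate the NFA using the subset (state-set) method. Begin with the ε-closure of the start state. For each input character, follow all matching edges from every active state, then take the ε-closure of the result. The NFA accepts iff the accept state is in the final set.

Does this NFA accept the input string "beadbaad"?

start: ε-closure({0}) = {0,2}
'b' @ 1: {}  — state set empty
rest 'eadbaad' ignored (set empty)
final: {}; accept 5 not in set

Answer: REJECT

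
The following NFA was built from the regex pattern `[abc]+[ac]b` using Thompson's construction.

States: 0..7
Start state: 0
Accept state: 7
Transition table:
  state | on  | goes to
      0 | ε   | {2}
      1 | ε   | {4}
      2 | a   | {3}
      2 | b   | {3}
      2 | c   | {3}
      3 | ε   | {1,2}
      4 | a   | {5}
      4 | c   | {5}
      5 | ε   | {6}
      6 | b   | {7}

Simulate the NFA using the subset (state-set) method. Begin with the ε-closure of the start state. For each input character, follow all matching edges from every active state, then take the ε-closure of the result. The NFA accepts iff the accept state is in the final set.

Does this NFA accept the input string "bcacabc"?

Answer: REJECT

Trace:
S₀ = ε-closure({0}) = {0,2}
'b' @ 1: {1,2,3,4}
'c' @ 2: {1,2,3,4,5,6}
'a' @ 3: {1,2,3,4,5,6}
'c' @ 4: {1,2,3,4,5,6}
'a' @ 5: {1,2,3,4,5,6}
'b' @ 6: {1,2,3,4,7}  ✓accept
'c' @ 7: {1,2,3,4,5,6}
end set {1,2,3,4,5,6} — state 7 not in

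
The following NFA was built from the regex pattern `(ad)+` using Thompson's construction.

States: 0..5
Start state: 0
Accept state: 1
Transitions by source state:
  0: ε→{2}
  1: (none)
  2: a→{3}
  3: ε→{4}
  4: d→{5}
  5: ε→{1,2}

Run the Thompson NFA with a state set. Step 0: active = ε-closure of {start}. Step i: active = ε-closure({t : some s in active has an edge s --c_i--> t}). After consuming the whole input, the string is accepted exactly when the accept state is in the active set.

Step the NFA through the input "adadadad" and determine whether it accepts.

Answer: ACCEPT

Steps:
start: ε-closure({0}) = {0,2}
'a' @ 1: {3,4}
'd' @ 2: {1,2,5}  [accepting]
'a' @ 3: {3,4}
'd' @ 4: {1,2,5}  [accepting]
'a' @ 5: {3,4}
'd' @ 6: {1,2,5}  [accepting]
'a' @ 7: {3,4}
'd' @ 8: {1,2,5}  [accepting]
after full input: {1,2,5}  (accept=1 in)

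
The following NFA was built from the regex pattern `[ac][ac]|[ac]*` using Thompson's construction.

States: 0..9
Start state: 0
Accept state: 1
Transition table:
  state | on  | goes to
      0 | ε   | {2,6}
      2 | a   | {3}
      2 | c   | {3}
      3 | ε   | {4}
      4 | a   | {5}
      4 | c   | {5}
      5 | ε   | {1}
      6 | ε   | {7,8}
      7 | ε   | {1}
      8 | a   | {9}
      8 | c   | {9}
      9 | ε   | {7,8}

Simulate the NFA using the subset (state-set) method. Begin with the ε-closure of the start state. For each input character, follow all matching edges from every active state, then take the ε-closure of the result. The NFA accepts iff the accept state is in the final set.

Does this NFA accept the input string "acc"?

initial (ε-close {0}): {0,1,2,6,7,8}
'a' @ 1: {1,3,4,7,8,9}  (accept∈set)
'c' @ 2: {1,5,7,8,9}  (accept∈set)
'c' @ 3: {1,7,8,9}  (accept∈set)
final: {1,7,8,9}; accept 1 in set

Answer: ACCEPT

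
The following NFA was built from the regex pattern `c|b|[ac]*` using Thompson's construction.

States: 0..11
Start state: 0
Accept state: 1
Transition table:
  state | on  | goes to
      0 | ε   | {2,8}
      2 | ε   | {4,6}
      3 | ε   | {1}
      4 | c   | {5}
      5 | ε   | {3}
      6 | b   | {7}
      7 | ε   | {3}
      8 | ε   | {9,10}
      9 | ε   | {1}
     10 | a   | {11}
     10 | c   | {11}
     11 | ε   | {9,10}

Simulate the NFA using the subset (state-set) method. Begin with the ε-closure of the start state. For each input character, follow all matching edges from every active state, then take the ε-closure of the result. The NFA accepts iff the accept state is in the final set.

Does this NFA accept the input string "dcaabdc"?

S₀ = ε-closure({0}) = {0,1,2,4,6,8,9,10}
'd' @ 1: {}  — dead — no transitions
rest 'caabdc' ignored (set empty)
end set {} — state 1 not in

Answer: REJECT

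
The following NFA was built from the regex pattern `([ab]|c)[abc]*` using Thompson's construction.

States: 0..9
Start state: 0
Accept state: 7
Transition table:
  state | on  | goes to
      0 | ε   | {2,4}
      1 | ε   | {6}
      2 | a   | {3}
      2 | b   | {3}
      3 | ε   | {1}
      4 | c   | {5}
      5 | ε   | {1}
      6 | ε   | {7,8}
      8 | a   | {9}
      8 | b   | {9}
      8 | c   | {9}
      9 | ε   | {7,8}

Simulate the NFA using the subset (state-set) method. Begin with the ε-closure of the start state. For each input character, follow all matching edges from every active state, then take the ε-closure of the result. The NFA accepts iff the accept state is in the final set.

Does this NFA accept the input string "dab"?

S₀ = ε-closure({0}) = {0,2,4}
'd' @ 1: {}  — state set empty
rest 'ab' ignored (set empty)
end set {} — state 7 not in

Answer: REJECT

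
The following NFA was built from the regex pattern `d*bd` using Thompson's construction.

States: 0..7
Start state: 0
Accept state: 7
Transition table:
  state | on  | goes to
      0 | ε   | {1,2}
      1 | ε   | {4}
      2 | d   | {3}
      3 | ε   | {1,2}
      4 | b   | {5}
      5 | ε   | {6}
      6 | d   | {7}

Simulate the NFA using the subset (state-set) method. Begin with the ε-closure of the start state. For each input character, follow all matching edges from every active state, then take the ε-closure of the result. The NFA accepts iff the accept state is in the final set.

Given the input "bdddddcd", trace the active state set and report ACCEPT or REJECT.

Answer: REJECT

Trace:
start: ε-closure({0}) = {0,1,2,4}
'b' @ 1: {5,6}
'd' @ 2: {7}  [accepting]
'd' @ 3: {}  — state set empty
rest 'dddcd' ignored (set empty)
after full input: {}  (accept=7 not in)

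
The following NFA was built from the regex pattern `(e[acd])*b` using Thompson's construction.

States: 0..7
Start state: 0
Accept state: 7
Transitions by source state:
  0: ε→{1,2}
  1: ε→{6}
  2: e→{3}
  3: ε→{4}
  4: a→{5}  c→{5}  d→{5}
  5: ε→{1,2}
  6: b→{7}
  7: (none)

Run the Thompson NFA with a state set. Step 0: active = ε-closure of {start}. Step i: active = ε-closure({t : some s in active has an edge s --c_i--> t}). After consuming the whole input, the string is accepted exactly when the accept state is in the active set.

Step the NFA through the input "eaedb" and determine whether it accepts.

start: ε-closure({0}) = {0,1,2,6}
'e' @ 1: {3,4}
'a' @ 2: {1,2,5,6}
'e' @ 3: {3,4}
'd' @ 4: {1,2,5,6}
'b' @ 5: {7}  [accepting]
end set {7} — state 7 in

Answer: ACCEPT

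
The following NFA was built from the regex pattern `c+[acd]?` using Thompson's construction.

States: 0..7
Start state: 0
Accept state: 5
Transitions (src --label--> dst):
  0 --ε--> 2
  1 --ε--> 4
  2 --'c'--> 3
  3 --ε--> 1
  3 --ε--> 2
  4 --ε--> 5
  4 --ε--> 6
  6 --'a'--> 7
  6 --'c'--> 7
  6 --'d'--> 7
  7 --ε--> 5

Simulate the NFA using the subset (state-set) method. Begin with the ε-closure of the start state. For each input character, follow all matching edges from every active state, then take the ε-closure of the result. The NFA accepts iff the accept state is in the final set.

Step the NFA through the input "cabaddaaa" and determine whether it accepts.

Answer: REJECT

Steps:
initial (ε-close {0}): {0,2}
'c' @ 1: {1,2,3,4,5,6}  [accepting]
'a' @ 2: {5,7}  [accepting]
'b' @ 3: {}  — state set empty
rest 'addaaa' ignored (set empty)
end set {} — state 5 not in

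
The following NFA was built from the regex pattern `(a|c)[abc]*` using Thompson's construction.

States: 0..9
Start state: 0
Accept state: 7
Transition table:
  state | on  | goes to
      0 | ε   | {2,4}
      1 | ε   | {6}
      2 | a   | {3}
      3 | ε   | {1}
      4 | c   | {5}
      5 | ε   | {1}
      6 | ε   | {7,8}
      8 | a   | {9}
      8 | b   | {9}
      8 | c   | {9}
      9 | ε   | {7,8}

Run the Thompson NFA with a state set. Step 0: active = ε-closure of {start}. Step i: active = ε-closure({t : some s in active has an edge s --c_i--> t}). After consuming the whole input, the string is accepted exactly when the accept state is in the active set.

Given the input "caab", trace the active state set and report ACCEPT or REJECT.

Answer: ACCEPT

Derivation:
start: ε-closure({0}) = {0,2,4}
'c' @ 1: {1,5,6,7,8}  (accept∈set)
'a' @ 2: {7,8,9}  (accept∈set)
'a' @ 3: {7,8,9}  (accept∈set)
'b' @ 4: {7,8,9}  (accept∈set)
final: {7,8,9}; accept 7 in set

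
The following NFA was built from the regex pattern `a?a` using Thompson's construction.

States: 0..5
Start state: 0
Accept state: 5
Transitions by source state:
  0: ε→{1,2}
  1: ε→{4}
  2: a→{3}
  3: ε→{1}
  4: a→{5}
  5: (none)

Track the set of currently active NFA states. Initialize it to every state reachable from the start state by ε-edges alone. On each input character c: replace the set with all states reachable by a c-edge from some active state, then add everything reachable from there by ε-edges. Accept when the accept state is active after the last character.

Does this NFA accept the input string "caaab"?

Answer: REJECT

Trace:
initial (ε-close {0}): {0,1,2,4}
'c' @ 1: {}  — state set empty
rest 'aaab' ignored (set empty)
end set {} — state 5 not in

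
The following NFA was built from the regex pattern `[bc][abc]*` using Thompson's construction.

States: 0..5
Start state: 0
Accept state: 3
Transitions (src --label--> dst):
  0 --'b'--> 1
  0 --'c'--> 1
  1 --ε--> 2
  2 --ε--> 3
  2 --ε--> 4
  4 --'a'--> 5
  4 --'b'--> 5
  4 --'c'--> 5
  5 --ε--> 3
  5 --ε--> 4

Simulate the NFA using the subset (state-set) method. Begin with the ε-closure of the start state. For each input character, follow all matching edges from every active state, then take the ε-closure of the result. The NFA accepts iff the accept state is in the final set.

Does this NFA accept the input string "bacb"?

Answer: ACCEPT

Steps:
S₀ = ε-closure({0}) = {0}
'b' @ 1: {1,2,3,4}  [accepting]
'a' @ 2: {3,4,5}  [accepting]
'c' @ 3: {3,4,5}  [accepting]
'b' @ 4: {3,4,5}  [accepting]
after full input: {3,4,5}  (accept=3 in)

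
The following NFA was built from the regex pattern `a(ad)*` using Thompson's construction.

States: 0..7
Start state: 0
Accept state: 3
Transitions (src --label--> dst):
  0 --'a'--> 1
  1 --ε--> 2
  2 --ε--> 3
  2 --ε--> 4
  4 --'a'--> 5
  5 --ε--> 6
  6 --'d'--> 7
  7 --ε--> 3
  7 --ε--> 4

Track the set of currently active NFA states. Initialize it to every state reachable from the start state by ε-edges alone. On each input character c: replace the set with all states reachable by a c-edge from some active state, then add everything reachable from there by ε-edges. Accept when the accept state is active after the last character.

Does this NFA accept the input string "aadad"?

start: ε-closure({0}) = {0}
'a' @ 1: {1,2,3,4}  (accept∈set)
'a' @ 2: {5,6}
'd' @ 3: {3,4,7}  (accept∈set)
'a' @ 4: {5,6}
'd' @ 5: {3,4,7}  (accept∈set)
final: {3,4,7}; accept 3 in set

Answer: ACCEPT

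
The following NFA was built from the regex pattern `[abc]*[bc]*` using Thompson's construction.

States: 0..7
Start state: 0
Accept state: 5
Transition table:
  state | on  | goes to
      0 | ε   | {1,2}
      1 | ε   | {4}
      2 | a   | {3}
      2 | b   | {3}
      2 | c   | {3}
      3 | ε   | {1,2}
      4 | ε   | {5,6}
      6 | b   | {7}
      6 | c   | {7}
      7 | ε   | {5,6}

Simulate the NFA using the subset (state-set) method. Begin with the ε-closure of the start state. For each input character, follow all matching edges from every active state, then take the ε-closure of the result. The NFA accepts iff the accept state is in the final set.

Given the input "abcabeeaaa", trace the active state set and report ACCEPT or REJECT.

S₀ = ε-closure({0}) = {0,1,2,4,5,6}
'a' @ 1: {1,2,3,4,5,6}  [accepting]
'b' @ 2: {1,2,3,4,5,6,7}  [accepting]
'c' @ 3: {1,2,3,4,5,6,7}  [accepting]
'a' @ 4: {1,2,3,4,5,6}  [accepting]
'b' @ 5: {1,2,3,4,5,6,7}  [accepting]
'e' @ 6: {}  — dead — no transitions
rest 'eaaa' ignored (set empty)
after full input: {}  (accept=5 not in)

Answer: REJECT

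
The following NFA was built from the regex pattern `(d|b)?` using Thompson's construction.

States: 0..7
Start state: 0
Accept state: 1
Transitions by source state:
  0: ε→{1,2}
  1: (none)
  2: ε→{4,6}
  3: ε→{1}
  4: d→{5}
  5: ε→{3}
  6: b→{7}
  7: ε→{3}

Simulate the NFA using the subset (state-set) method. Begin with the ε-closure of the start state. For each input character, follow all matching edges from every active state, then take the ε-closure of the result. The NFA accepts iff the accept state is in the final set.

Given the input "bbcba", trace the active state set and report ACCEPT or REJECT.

start: ε-closure({0}) = {0,1,2,4,6}
'b' @ 1: {1,3,7}  ✓accept
'b' @ 2: {}  — state set empty
rest 'cba' ignored (set empty)
final: {}; accept 1 not in set

Answer: REJECT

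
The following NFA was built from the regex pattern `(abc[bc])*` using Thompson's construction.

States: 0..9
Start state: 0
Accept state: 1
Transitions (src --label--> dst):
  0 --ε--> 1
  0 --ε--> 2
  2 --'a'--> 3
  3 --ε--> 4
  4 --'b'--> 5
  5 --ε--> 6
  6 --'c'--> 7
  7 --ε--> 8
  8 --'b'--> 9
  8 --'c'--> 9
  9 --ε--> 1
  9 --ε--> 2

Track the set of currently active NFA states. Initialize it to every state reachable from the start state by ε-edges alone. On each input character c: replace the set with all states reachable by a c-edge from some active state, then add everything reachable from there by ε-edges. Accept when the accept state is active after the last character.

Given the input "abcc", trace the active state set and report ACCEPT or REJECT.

initial (ε-close {0}): {0,1,2}
'a' @ 1: {3,4}
'b' @ 2: {5,6}
'c' @ 3: {7,8}
'c' @ 4: {1,2,9}  ✓accept
final: {1,2,9}; accept 1 in set

Answer: ACCEPT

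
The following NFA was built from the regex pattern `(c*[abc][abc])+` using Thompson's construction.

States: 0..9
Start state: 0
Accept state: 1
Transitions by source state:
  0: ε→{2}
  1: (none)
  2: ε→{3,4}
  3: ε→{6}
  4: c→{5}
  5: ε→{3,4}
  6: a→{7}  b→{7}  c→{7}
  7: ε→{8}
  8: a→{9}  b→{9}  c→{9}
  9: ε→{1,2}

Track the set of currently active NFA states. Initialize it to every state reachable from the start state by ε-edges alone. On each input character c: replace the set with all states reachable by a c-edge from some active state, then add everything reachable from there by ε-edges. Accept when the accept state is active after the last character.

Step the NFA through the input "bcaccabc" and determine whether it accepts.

start: ε-closure({0}) = {0,2,3,4,6}
'b' @ 1: {7,8}
'c' @ 2: {1,2,3,4,6,9}  ✓accept
'a' @ 3: {7,8}
'c' @ 4: {1,2,3,4,6,9}  ✓accept
'c' @ 5: {3,4,5,6,7,8}
'a' @ 6: {1,2,3,4,6,7,8,9}  ✓accept
'b' @ 7: {1,2,3,4,6,7,8,9}  ✓accept
'c' @ 8: {1,2,3,4,5,6,7,8,9}  ✓accept
after full input: {1,2,3,4,5,6,7,8,9}  (accept=1 in)

Answer: ACCEPT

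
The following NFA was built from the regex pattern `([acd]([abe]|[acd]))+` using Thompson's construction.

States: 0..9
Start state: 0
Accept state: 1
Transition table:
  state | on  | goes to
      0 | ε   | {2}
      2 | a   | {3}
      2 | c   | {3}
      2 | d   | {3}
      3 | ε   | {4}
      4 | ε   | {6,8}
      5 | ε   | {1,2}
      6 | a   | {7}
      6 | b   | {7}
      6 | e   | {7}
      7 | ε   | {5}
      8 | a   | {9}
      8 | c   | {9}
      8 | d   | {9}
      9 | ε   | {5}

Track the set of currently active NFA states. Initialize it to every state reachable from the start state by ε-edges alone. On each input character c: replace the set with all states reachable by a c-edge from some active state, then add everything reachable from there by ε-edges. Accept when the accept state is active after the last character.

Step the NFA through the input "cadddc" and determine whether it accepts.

Answer: ACCEPT

Steps:
start: ε-closure({0}) = {0,2}
'c' @ 1: {3,4,6,8}
'a' @ 2: {1,2,5,7,9}  [accepting]
'd' @ 3: {3,4,6,8}
'd' @ 4: {1,2,5,9}  [accepting]
'd' @ 5: {3,4,6,8}
'c' @ 6: {1,2,5,9}  [accepting]
end set {1,2,5,9} — state 1 in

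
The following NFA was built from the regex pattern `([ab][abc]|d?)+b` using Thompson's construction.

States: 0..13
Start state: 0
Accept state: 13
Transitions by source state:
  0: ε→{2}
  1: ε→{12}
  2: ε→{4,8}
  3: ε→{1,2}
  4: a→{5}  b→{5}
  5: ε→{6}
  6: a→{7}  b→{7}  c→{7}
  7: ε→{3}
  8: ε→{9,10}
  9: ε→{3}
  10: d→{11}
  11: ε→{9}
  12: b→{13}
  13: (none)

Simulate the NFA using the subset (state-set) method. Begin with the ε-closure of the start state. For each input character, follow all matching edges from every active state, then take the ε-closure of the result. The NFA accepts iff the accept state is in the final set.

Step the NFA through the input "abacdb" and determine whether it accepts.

initial (ε-close {0}): {0,1,2,3,4,8,9,10,12}
'a' @ 1: {5,6}
'b' @ 2: {1,2,3,4,7,8,9,10,12}
'a' @ 3: {5,6}
'c' @ 4: {1,2,3,4,7,8,9,10,12}
'd' @ 5: {1,2,3,4,8,9,10,11,12}
'b' @ 6: {5,6,13}  [accepting]
end set {5,6,13} — state 13 in

Answer: ACCEPT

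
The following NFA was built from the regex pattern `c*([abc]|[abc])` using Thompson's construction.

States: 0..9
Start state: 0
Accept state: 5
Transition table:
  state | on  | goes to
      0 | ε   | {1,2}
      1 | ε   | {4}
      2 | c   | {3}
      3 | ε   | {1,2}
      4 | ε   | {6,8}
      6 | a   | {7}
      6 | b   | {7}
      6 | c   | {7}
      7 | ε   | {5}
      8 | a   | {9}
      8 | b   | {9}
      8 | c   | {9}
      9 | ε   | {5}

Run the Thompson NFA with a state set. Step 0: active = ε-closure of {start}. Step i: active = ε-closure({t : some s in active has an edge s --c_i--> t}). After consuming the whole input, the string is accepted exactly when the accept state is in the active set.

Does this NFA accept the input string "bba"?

initial (ε-close {0}): {0,1,2,4,6,8}
'b' @ 1: {5,7,9}  (accept∈set)
'b' @ 2: {}  — dead — no transitions
rest 'a' ignored (set empty)
after full input: {}  (accept=5 not in)

Answer: REJECT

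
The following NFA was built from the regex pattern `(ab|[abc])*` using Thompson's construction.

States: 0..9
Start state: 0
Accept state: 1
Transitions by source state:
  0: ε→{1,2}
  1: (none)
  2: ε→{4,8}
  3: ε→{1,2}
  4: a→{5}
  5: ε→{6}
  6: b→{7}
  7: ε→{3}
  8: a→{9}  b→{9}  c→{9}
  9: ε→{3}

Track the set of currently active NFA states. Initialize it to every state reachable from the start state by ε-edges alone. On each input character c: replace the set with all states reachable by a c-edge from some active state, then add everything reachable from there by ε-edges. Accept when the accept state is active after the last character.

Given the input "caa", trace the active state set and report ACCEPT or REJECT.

initial (ε-close {0}): {0,1,2,4,8}
'c' @ 1: {1,2,3,4,8,9}  (accept∈set)
'a' @ 2: {1,2,3,4,5,6,8,9}  (accept∈set)
'a' @ 3: {1,2,3,4,5,6,8,9}  (accept∈set)
final: {1,2,3,4,5,6,8,9}; accept 1 in set

Answer: ACCEPT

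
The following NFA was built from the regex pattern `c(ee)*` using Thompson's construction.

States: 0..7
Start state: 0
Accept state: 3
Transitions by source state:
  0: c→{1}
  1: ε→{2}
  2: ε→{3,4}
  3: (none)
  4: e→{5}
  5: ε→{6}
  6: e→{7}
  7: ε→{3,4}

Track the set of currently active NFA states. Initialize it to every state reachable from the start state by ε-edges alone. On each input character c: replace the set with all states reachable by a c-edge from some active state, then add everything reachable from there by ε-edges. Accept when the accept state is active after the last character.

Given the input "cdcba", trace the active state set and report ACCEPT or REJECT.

start: ε-closure({0}) = {0}
'c' @ 1: {1,2,3,4}  (accept∈set)
'd' @ 2: {}  — state set empty
rest 'cba' ignored (set empty)
end set {} — state 3 not in

Answer: REJECT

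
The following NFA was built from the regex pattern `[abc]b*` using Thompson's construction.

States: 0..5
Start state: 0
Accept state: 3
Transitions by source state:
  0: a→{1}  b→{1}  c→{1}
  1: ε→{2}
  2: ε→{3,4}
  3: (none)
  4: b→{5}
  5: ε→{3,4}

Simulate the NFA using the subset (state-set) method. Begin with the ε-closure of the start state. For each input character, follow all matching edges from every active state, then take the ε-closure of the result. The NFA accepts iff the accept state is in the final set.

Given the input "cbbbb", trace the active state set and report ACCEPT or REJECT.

Answer: ACCEPT

Steps:
initial (ε-close {0}): {0}
'c' @ 1: {1,2,3,4}  [accepting]
'b' @ 2: {3,4,5}  [accepting]
'b' @ 3: {3,4,5}  [accepting]
'b' @ 4: {3,4,5}  [accepting]
'b' @ 5: {3,4,5}  [accepting]
final: {3,4,5}; accept 3 in set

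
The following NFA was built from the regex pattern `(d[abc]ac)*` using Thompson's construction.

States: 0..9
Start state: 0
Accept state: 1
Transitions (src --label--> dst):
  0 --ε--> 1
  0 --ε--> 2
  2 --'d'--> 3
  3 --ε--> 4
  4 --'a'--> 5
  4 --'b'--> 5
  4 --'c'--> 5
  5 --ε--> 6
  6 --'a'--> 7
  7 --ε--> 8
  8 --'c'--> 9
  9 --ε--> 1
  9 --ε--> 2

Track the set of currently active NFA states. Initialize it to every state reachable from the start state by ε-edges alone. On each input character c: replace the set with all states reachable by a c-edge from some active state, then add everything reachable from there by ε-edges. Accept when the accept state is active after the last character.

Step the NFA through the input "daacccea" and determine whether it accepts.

start: ε-closure({0}) = {0,1,2}
'd' @ 1: {3,4}
'a' @ 2: {5,6}
'a' @ 3: {7,8}
'c' @ 4: {1,2,9}  ✓accept
'c' @ 5: {}  — state set empty
rest 'cea' ignored (set empty)
final: {}; accept 1 not in set

Answer: REJECT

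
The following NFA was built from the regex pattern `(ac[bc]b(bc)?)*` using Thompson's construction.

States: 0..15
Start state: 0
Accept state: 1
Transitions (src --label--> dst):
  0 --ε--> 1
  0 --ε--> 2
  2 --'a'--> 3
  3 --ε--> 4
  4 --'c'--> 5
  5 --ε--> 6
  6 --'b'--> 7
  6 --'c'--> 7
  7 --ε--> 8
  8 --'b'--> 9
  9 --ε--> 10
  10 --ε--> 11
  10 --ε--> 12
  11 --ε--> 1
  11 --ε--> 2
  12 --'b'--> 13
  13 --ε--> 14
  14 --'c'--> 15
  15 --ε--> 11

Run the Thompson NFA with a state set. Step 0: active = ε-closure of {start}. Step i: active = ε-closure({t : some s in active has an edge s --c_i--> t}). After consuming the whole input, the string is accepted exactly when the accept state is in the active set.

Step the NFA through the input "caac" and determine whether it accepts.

S₀ = ε-closure({0}) = {0,1,2}
'c' @ 1: {}  — dead — no transitions
rest 'aac' ignored (set empty)
after full input: {}  (accept=1 not in)

Answer: REJECT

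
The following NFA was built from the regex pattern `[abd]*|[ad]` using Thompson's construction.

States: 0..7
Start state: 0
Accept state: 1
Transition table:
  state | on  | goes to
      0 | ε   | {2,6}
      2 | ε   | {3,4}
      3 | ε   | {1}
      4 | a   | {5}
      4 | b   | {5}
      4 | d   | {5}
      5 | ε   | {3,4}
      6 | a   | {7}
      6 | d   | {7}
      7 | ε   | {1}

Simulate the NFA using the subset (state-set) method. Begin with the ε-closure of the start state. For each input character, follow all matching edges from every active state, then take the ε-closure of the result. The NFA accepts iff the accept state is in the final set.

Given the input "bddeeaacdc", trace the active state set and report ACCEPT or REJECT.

Answer: REJECT

Steps:
S₀ = ε-closure({0}) = {0,1,2,3,4,6}
'b' @ 1: {1,3,4,5}  ✓accept
'd' @ 2: {1,3,4,5}  ✓accept
'd' @ 3: {1,3,4,5}  ✓accept
'e' @ 4: {}  — no active states
rest 'eaacdc' ignored (set empty)
final: {}; accept 1 not in set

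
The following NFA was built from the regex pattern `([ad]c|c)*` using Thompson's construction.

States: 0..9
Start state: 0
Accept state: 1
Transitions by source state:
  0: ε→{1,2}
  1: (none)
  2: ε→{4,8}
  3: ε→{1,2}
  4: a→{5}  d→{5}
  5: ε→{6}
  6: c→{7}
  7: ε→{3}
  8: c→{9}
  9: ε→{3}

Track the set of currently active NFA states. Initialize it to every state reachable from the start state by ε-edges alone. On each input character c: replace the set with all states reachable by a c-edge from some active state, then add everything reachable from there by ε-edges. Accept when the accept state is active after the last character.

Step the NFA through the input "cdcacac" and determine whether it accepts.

start: ε-closure({0}) = {0,1,2,4,8}
'c' @ 1: {1,2,3,4,8,9}  ✓accept
'd' @ 2: {5,6}
'c' @ 3: {1,2,3,4,7,8}  ✓accept
'a' @ 4: {5,6}
'c' @ 5: {1,2,3,4,7,8}  ✓accept
'a' @ 6: {5,6}
'c' @ 7: {1,2,3,4,7,8}  ✓accept
final: {1,2,3,4,7,8}; accept 1 in set

Answer: ACCEPT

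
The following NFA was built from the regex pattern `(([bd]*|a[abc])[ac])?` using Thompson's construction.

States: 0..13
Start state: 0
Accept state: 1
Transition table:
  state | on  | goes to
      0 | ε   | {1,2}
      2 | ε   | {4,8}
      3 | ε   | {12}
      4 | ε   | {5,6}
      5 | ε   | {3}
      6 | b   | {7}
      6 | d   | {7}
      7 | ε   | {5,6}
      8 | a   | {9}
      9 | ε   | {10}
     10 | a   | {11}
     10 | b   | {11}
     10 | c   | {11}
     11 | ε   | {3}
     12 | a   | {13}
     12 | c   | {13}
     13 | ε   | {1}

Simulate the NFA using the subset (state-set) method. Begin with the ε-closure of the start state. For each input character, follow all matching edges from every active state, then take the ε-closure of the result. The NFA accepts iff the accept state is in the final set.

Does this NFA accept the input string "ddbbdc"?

initial (ε-close {0}): {0,1,2,3,4,5,6,8,12}
'd' @ 1: {3,5,6,7,12}
'd' @ 2: {3,5,6,7,12}
'b' @ 3: {3,5,6,7,12}
'b' @ 4: {3,5,6,7,12}
'd' @ 5: {3,5,6,7,12}
'c' @ 6: {1,13}  ✓accept
end set {1,13} — state 1 in

Answer: ACCEPT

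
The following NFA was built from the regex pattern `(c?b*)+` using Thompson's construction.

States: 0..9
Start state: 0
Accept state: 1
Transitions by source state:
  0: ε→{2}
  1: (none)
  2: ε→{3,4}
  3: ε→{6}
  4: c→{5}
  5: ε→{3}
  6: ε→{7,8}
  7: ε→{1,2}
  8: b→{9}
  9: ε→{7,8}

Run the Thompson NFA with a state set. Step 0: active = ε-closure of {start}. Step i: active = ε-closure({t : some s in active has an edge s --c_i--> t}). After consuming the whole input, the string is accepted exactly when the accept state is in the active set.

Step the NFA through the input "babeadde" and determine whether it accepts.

initial (ε-close {0}): {0,1,2,3,4,6,7,8}
'b' @ 1: {1,2,3,4,6,7,8,9}  ✓accept
'a' @ 2: {}  — state set empty
rest 'beadde' ignored (set empty)
end set {} — state 1 not in

Answer: REJECT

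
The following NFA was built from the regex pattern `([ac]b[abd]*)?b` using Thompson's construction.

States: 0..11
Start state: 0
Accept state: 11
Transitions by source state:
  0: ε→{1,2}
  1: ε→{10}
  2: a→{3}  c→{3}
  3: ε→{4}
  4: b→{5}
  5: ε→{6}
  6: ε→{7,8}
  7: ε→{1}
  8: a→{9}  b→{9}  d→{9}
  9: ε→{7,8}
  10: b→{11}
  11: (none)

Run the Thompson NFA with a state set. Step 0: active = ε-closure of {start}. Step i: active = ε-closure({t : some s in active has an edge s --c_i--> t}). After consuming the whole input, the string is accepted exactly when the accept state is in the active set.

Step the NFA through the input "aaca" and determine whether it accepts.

Answer: REJECT

Trace:
start: ε-closure({0}) = {0,1,2,10}
'a' @ 1: {3,4}
'a' @ 2: {}  — dead — no transitions
rest 'ca' ignored (set empty)
after full input: {}  (accept=11 not in)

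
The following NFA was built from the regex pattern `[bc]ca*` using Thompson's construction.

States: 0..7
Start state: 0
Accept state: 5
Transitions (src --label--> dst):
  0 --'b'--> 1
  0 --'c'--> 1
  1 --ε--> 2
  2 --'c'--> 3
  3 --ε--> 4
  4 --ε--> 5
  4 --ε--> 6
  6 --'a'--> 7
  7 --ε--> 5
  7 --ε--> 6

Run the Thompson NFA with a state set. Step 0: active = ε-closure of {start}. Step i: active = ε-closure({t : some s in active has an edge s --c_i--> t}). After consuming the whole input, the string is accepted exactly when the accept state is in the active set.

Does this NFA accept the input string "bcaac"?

Answer: REJECT

Trace:
S₀ = ε-closure({0}) = {0}
'b' @ 1: {1,2}
'c' @ 2: {3,4,5,6}  ✓accept
'a' @ 3: {5,6,7}  ✓accept
'a' @ 4: {5,6,7}  ✓accept
'c' @ 5: {}  — no active states
end set {} — state 5 not in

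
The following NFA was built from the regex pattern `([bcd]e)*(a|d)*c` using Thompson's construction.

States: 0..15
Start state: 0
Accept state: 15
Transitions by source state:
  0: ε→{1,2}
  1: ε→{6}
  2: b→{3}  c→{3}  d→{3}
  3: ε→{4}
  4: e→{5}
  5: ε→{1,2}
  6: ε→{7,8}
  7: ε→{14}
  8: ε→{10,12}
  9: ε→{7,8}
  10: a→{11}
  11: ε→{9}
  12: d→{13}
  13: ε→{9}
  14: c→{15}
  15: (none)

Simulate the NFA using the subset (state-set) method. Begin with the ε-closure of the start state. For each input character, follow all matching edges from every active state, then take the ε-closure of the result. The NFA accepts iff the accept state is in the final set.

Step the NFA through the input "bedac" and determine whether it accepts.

Answer: ACCEPT

Derivation:
initial (ε-close {0}): {0,1,2,6,7,8,10,12,14}
'b' @ 1: {3,4}
'e' @ 2: {1,2,5,6,7,8,10,12,14}
'd' @ 3: {3,4,7,8,9,10,12,13,14}
'a' @ 4: {7,8,9,10,11,12,14}
'c' @ 5: {15}  ✓accept
end set {15} — state 15 in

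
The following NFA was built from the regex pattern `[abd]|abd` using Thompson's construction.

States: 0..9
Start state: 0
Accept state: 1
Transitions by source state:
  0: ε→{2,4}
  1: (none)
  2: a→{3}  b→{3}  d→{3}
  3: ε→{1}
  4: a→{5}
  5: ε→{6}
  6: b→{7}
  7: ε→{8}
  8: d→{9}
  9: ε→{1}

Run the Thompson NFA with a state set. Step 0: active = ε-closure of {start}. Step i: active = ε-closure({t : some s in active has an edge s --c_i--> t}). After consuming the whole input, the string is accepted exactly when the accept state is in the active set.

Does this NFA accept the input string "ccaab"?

Answer: REJECT

Derivation:
start: ε-closure({0}) = {0,2,4}
'c' @ 1: {}  — dead — no transitions
rest 'caab' ignored (set empty)
final: {}; accept 1 not in set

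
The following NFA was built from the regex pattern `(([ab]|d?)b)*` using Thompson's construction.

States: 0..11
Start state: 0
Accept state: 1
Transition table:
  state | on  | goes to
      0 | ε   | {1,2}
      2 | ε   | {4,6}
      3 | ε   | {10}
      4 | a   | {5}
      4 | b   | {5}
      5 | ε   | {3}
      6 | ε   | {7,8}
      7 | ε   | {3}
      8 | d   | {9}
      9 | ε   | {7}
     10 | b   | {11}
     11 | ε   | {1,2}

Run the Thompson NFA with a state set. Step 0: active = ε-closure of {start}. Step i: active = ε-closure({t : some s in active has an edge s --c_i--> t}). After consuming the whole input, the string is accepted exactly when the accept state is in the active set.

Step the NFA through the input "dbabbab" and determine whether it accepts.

Answer: ACCEPT

Derivation:
start: ε-closure({0}) = {0,1,2,3,4,6,7,8,10}
'd' @ 1: {3,7,9,10}
'b' @ 2: {1,2,3,4,6,7,8,10,11}  ✓accept
'a' @ 3: {3,5,10}
'b' @ 4: {1,2,3,4,6,7,8,10,11}  ✓accept
'b' @ 5: {1,2,3,4,5,6,7,8,10,11}  ✓accept
'a' @ 6: {3,5,10}
'b' @ 7: {1,2,3,4,6,7,8,10,11}  ✓accept
after full input: {1,2,3,4,6,7,8,10,11}  (accept=1 in)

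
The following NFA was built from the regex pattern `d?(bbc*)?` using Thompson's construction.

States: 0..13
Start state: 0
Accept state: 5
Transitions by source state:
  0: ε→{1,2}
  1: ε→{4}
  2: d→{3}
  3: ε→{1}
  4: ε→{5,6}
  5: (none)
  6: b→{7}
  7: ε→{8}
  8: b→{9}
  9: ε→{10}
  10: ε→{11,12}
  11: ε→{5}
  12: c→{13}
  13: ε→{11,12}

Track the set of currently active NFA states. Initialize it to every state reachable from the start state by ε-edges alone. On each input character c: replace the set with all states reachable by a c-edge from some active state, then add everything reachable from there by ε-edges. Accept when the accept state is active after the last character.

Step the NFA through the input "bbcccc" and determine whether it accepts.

Answer: ACCEPT

Steps:
S₀ = ε-closure({0}) = {0,1,2,4,5,6}
'b' @ 1: {7,8}
'b' @ 2: {5,9,10,11,12}  (accept∈set)
'c' @ 3: {5,11,12,13}  (accept∈set)
'c' @ 4: {5,11,12,13}  (accept∈set)
'c' @ 5: {5,11,12,13}  (accept∈set)
'c' @ 6: {5,11,12,13}  (accept∈set)
after full input: {5,11,12,13}  (accept=5 in)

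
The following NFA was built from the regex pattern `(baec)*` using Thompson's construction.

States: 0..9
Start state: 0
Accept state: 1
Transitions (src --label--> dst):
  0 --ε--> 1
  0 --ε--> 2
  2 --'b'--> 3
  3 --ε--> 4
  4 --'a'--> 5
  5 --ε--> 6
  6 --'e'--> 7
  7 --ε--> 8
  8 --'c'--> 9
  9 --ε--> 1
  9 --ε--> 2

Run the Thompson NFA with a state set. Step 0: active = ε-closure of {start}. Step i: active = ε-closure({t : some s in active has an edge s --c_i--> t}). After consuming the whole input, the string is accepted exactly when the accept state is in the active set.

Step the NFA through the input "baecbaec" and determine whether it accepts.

initial (ε-close {0}): {0,1,2}
'b' @ 1: {3,4}
'a' @ 2: {5,6}
'e' @ 3: {7,8}
'c' @ 4: {1,2,9}  [accepting]
'b' @ 5: {3,4}
'a' @ 6: {5,6}
'e' @ 7: {7,8}
'c' @ 8: {1,2,9}  [accepting]
end set {1,2,9} — state 1 in

Answer: ACCEPT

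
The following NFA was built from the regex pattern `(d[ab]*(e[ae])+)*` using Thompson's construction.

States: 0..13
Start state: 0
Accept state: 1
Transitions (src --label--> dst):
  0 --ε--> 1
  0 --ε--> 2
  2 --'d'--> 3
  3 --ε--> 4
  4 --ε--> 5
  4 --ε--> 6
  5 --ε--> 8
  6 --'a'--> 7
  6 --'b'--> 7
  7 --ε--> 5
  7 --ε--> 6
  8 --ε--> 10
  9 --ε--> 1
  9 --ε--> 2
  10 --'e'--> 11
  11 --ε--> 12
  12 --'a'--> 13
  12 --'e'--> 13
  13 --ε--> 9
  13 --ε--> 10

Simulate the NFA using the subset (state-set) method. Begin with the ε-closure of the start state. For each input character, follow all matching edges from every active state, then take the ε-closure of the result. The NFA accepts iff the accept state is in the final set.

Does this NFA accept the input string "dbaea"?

Answer: ACCEPT

Trace:
S₀ = ε-closure({0}) = {0,1,2}
'd' @ 1: {3,4,5,6,8,10}
'b' @ 2: {5,6,7,8,10}
'a' @ 3: {5,6,7,8,10}
'e' @ 4: {11,12}
'a' @ 5: {1,2,9,10,13}  ✓accept
end set {1,2,9,10,13} — state 1 in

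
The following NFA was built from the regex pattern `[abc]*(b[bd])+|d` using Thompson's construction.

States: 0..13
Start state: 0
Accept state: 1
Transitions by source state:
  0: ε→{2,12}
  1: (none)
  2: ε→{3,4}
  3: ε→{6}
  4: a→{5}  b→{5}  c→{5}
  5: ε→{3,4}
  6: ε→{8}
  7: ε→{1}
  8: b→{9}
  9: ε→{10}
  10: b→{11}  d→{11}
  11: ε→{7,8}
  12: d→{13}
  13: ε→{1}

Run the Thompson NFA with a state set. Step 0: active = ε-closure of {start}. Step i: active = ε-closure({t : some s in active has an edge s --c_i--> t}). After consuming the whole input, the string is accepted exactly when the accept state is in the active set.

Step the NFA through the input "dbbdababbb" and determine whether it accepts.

Answer: REJECT

Steps:
S₀ = ε-closure({0}) = {0,2,3,4,6,8,12}
'd' @ 1: {1,13}  (accept∈set)
'b' @ 2: {}  — no active states
rest 'bdababbb' ignored (set empty)
after full input: {}  (accept=1 not in)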